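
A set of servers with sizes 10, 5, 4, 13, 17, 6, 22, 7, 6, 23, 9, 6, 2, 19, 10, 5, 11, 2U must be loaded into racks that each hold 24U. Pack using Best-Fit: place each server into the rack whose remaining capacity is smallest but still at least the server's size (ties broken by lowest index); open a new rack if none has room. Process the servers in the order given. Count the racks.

8

10U → rack 1 (remaining 14U)
5U → rack 1 (remaining 9U)
4U → rack 1 (remaining 5U)
13U → rack 2 (remaining 11U)
17U → rack 3 (remaining 7U)
6U → rack 3 (remaining 1U)
22U → rack 4 (remaining 2U)
7U → rack 2 (remaining 4U)
6U → rack 5 (remaining 18U)
23U → rack 6 (remaining 1U)
9U → rack 5 (remaining 9U)
6U → rack 5 (remaining 3U)
2U → rack 4 (remaining 0U)
19U → rack 7 (remaining 5U)
10U → rack 8 (remaining 14U)
5U → rack 1 (remaining 0U)
11U → rack 8 (remaining 3U)
2U → rack 5 (remaining 1U)
Final racks: [10,5,4,5] [13,7] [17,6] [22,2] [6,9,6,2] [23] [19] [10,11].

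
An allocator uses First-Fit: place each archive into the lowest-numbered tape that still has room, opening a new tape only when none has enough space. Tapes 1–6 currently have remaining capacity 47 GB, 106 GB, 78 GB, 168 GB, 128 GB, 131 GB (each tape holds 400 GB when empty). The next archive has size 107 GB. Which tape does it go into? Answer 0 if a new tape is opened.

Tapes with room: tape 4 (168 GB), tape 5 (128 GB), tape 6 (131 GB).
The first with room is tape 4.

4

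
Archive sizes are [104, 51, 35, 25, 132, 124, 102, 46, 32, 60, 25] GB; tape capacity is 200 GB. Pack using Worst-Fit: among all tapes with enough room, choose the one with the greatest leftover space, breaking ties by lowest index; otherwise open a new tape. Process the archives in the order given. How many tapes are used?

5

104 GB → tape 1 (remaining 96 GB)
51 GB → tape 1 (remaining 45 GB)
35 GB → tape 1 (remaining 10 GB)
25 GB → tape 2 (remaining 175 GB)
132 GB → tape 2 (remaining 43 GB)
124 GB → tape 3 (remaining 76 GB)
102 GB → tape 4 (remaining 98 GB)
46 GB → tape 4 (remaining 52 GB)
32 GB → tape 3 (remaining 44 GB)
60 GB → tape 5 (remaining 140 GB)
25 GB → tape 5 (remaining 115 GB)
Final tapes: [104,51,35] [25,132] [124,32] [102,46] [60,25].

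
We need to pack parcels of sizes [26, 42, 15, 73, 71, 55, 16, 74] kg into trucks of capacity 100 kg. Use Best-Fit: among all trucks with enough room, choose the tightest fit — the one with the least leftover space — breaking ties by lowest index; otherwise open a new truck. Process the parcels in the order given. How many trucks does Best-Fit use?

Put 26 kg in truck 1; 74 kg remain.
Put 42 kg in truck 1; 32 kg remain.
Put 15 kg in truck 1; 17 kg remain.
Put 73 kg in truck 2; 27 kg remain.
Put 71 kg in truck 3; 29 kg remain.
Put 55 kg in truck 4; 45 kg remain.
Put 16 kg in truck 1; 1 kg remain.
Put 74 kg in truck 5; 26 kg remain.
Final trucks: [26,42,15,16] [73] [71] [55] [74].

5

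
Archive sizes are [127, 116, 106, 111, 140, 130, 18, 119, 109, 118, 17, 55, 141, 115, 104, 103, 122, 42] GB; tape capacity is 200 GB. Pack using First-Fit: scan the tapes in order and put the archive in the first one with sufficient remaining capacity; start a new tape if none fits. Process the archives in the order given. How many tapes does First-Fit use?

14 tapes

Put 127 GB in tape 1; 73 GB remain.
Put 116 GB in tape 2; 84 GB remain.
Put 106 GB in tape 3; 94 GB remain.
Put 111 GB in tape 4; 89 GB remain.
Put 140 GB in tape 5; 60 GB remain.
Put 130 GB in tape 6; 70 GB remain.
Put 18 GB in tape 1; 55 GB remain.
Put 119 GB in tape 7; 81 GB remain.
Put 109 GB in tape 8; 91 GB remain.
Put 118 GB in tape 9; 82 GB remain.
Put 17 GB in tape 1; 38 GB remain.
Put 55 GB in tape 2; 29 GB remain.
Put 141 GB in tape 10; 59 GB remain.
Put 115 GB in tape 11; 85 GB remain.
Put 104 GB in tape 12; 96 GB remain.
Put 103 GB in tape 13; 97 GB remain.
Put 122 GB in tape 14; 78 GB remain.
Put 42 GB in tape 3; 52 GB remain.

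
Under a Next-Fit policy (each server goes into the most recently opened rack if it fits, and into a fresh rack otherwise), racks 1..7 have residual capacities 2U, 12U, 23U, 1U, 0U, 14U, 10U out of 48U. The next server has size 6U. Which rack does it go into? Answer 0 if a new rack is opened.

Next-Fit only looks at rack 7, which has 10U free.
6U fits there.

7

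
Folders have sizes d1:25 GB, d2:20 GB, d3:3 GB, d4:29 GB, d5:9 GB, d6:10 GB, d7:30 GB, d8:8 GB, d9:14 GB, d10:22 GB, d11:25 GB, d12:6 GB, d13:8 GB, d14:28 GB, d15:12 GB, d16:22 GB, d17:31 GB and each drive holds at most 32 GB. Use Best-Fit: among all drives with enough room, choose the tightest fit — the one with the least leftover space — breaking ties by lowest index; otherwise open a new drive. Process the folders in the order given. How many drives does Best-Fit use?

d1 (25 GB) → drive 1 (remaining 7 GB)
d2 (20 GB) → drive 2 (remaining 12 GB)
d3 (3 GB) → drive 1 (remaining 4 GB)
d4 (29 GB) → drive 3 (remaining 3 GB)
d5 (9 GB) → drive 2 (remaining 3 GB)
d6 (10 GB) → drive 4 (remaining 22 GB)
d7 (30 GB) → drive 5 (remaining 2 GB)
d8 (8 GB) → drive 4 (remaining 14 GB)
d9 (14 GB) → drive 4 (remaining 0 GB)
d10 (22 GB) → drive 6 (remaining 10 GB)
d11 (25 GB) → drive 7 (remaining 7 GB)
d12 (6 GB) → drive 7 (remaining 1 GB)
d13 (8 GB) → drive 6 (remaining 2 GB)
d14 (28 GB) → drive 8 (remaining 4 GB)
d15 (12 GB) → drive 9 (remaining 20 GB)
d16 (22 GB) → drive 10 (remaining 10 GB)
d17 (31 GB) → drive 11 (remaining 1 GB)

11 drives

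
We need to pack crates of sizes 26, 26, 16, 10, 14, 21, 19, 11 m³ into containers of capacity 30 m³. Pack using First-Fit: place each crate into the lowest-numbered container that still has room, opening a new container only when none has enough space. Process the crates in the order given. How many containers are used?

6 containers

Put 26 m³ in container 1; 4 m³ remain.
Put 26 m³ in container 2; 4 m³ remain.
Put 16 m³ in container 3; 14 m³ remain.
Put 10 m³ in container 3; 4 m³ remain.
Put 14 m³ in container 4; 16 m³ remain.
Put 21 m³ in container 5; 9 m³ remain.
Put 19 m³ in container 6; 11 m³ remain.
Put 11 m³ in container 4; 5 m³ remain.
Final containers: [26] [26] [16,10] [14,11] [21] [19].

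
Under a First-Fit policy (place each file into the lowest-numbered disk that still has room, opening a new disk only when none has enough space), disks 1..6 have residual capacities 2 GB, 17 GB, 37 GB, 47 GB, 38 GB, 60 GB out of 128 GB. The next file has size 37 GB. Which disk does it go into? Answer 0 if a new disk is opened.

3

Disks with room: disk 3 (37 GB), disk 4 (47 GB), disk 5 (38 GB), disk 6 (60 GB).
The first with room is disk 3.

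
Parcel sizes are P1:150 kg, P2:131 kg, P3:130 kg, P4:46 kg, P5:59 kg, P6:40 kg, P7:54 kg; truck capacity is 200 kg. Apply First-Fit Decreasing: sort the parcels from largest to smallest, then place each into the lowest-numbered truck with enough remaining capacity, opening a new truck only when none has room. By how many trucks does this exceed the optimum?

0

First-Fit Decreasing: [150,46] [131,59] [130,54] [40] → 4 trucks.
Total size 610 kg; any packing needs at least ⌈610/200⌉ = 4 trucks.
So 4 is already optimal.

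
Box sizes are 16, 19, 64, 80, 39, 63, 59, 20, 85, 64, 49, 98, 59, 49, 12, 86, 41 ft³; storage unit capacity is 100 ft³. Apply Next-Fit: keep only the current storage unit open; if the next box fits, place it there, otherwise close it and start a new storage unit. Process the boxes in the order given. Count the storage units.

13

Put 16 ft³ in storage unit 1; 84 ft³ remain.
Put 19 ft³ in storage unit 1; 65 ft³ remain.
Put 64 ft³ in storage unit 1; 1 ft³ remain.
Put 80 ft³ in storage unit 2; 20 ft³ remain.
Put 39 ft³ in storage unit 3; 61 ft³ remain.
Put 63 ft³ in storage unit 4; 37 ft³ remain.
Put 59 ft³ in storage unit 5; 41 ft³ remain.
Put 20 ft³ in storage unit 5; 21 ft³ remain.
Put 85 ft³ in storage unit 6; 15 ft³ remain.
Put 64 ft³ in storage unit 7; 36 ft³ remain.
Put 49 ft³ in storage unit 8; 51 ft³ remain.
Put 98 ft³ in storage unit 9; 2 ft³ remain.
Put 59 ft³ in storage unit 10; 41 ft³ remain.
Put 49 ft³ in storage unit 11; 51 ft³ remain.
Put 12 ft³ in storage unit 11; 39 ft³ remain.
Put 86 ft³ in storage unit 12; 14 ft³ remain.
Put 41 ft³ in storage unit 13; 59 ft³ remain.
Final storage units: [16,19,64] [80] [39] [63] [59,20] [85] [64] [49] [98] [59] [49,12] [86] [41].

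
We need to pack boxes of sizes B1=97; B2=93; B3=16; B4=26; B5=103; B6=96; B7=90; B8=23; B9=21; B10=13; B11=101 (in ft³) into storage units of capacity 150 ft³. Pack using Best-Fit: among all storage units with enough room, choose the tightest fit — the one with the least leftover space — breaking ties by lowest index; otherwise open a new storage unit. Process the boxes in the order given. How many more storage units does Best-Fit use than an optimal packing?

0

Best-Fit: [97,16,26] [93] [103,23,21] [96,13] [90] [101] → 6 storage units.
6 boxes exceed 75 ft³ (half the capacity), and no two of those can share a storage unit, so at least 6 storage units are needed.
So 6 is already optimal.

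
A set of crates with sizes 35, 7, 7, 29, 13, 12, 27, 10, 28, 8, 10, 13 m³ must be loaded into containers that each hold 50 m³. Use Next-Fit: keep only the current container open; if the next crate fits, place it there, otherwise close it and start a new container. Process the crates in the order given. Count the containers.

35 m³ → container 1 (remaining 15 m³)
7 m³ → container 1 (remaining 8 m³)
7 m³ → container 1 (remaining 1 m³)
29 m³ → container 2 (remaining 21 m³)
13 m³ → container 2 (remaining 8 m³)
12 m³ → container 3 (remaining 38 m³)
27 m³ → container 3 (remaining 11 m³)
10 m³ → container 3 (remaining 1 m³)
28 m³ → container 4 (remaining 22 m³)
8 m³ → container 4 (remaining 14 m³)
10 m³ → container 4 (remaining 4 m³)
13 m³ → container 5 (remaining 37 m³)

5 containers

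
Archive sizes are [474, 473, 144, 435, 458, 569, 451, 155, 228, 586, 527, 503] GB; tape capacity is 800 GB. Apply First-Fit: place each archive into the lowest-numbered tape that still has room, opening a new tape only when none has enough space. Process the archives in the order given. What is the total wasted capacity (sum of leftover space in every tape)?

2197

Put 474 GB in tape 1; 326 GB remain.
Put 473 GB in tape 2; 327 GB remain.
Put 144 GB in tape 1; 182 GB remain.
Put 435 GB in tape 3; 365 GB remain.
Put 458 GB in tape 4; 342 GB remain.
Put 569 GB in tape 5; 231 GB remain.
Put 451 GB in tape 6; 349 GB remain.
Put 155 GB in tape 1; 27 GB remain.
Put 228 GB in tape 2; 99 GB remain.
Put 586 GB in tape 7; 214 GB remain.
Put 527 GB in tape 8; 273 GB remain.
Put 503 GB in tape 9; 297 GB remain.
9 tapes × 800 GB = 7200 GB; used 5003 GB; unused 2197 GB.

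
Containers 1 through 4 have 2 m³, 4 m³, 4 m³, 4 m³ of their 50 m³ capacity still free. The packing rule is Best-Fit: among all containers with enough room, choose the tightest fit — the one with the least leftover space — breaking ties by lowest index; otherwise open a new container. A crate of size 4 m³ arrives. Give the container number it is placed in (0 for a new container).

Containers with room: container 2 (4 m³), container 3 (4 m³), container 4 (4 m³).
Tightest fit is container 2 with 4 m³ free.

2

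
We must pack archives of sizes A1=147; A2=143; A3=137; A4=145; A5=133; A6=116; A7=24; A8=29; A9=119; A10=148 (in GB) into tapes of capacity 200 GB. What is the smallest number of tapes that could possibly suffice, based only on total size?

Total size = 147 + 143 + 137 + 145 + 133 + 116 + 24 + 29 + 119 + 148 = 1141 GB.
⌈1141 / 200⌉ = 6.

6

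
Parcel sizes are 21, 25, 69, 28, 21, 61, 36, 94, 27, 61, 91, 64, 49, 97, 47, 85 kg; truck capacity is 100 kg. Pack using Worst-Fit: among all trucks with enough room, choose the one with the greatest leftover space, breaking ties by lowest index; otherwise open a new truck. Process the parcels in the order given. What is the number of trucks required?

Put 21 kg in truck 1; 79 kg remain.
Put 25 kg in truck 1; 54 kg remain.
Put 69 kg in truck 2; 31 kg remain.
Put 28 kg in truck 1; 26 kg remain.
Put 21 kg in truck 2; 10 kg remain.
Put 61 kg in truck 3; 39 kg remain.
Put 36 kg in truck 3; 3 kg remain.
Put 94 kg in truck 4; 6 kg remain.
Put 27 kg in truck 5; 73 kg remain.
Put 61 kg in truck 5; 12 kg remain.
Put 91 kg in truck 6; 9 kg remain.
Put 64 kg in truck 7; 36 kg remain.
Put 49 kg in truck 8; 51 kg remain.
Put 97 kg in truck 9; 3 kg remain.
Put 47 kg in truck 8; 4 kg remain.
Put 85 kg in truck 10; 15 kg remain.
Final trucks: [21,25,28] [69,21] [61,36] [94] [27,61] [91] [64] [49,47] [97] [85].

10 trucks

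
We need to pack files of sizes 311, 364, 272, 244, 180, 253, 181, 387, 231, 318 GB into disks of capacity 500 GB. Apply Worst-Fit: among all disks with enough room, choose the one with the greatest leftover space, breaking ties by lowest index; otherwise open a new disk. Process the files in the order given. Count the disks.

8

disk 1: place 311 GB, 189 GB left
disk 2: place 364 GB, 136 GB left
disk 3: place 272 GB, 228 GB left
disk 4: place 244 GB, 256 GB left
disk 4: place 180 GB, 76 GB left
disk 5: place 253 GB, 247 GB left
disk 5: place 181 GB, 66 GB left
disk 6: place 387 GB, 113 GB left
disk 7: place 231 GB, 269 GB left
disk 8: place 318 GB, 182 GB left
Final disks: [311] [364] [272] [244,180] [253,181] [387] [231] [318].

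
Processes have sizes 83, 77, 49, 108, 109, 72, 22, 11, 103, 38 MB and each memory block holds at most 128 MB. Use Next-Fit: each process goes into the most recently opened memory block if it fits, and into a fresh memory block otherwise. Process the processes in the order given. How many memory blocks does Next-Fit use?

Put 83 MB in memory block 1; 45 MB remain.
Put 77 MB in memory block 2; 51 MB remain.
Put 49 MB in memory block 2; 2 MB remain.
Put 108 MB in memory block 3; 20 MB remain.
Put 109 MB in memory block 4; 19 MB remain.
Put 72 MB in memory block 5; 56 MB remain.
Put 22 MB in memory block 5; 34 MB remain.
Put 11 MB in memory block 5; 23 MB remain.
Put 103 MB in memory block 6; 25 MB remain.
Put 38 MB in memory block 7; 90 MB remain.

7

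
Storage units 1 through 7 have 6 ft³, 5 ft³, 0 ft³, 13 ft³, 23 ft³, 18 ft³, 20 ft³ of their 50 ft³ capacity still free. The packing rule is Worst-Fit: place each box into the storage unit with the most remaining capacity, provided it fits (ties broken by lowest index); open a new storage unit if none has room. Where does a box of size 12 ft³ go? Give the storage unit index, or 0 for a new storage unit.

Storage units with room: storage unit 4 (13 ft³), storage unit 5 (23 ft³), storage unit 6 (18 ft³), storage unit 7 (20 ft³).
Most room is storage unit 5 with 23 ft³ free.

5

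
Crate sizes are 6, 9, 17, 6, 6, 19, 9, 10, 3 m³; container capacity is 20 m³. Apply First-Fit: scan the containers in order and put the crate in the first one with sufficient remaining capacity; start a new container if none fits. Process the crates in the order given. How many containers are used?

5 containers

container 1: place 6 m³, 14 m³ left
container 1: place 9 m³, 5 m³ left
container 2: place 17 m³, 3 m³ left
container 3: place 6 m³, 14 m³ left
container 3: place 6 m³, 8 m³ left
container 4: place 19 m³, 1 m³ left
container 5: place 9 m³, 11 m³ left
container 5: place 10 m³, 1 m³ left
container 1: place 3 m³, 2 m³ left
Final containers: [6,9,3] [17] [6,6] [19] [9,10].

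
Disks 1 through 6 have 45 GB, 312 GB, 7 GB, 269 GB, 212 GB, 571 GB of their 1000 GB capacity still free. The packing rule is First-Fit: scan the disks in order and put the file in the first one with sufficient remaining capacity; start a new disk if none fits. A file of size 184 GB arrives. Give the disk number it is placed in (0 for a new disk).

2

Disks with room: disk 2 (312 GB), disk 4 (269 GB), disk 5 (212 GB), disk 6 (571 GB).
The first with room is disk 2.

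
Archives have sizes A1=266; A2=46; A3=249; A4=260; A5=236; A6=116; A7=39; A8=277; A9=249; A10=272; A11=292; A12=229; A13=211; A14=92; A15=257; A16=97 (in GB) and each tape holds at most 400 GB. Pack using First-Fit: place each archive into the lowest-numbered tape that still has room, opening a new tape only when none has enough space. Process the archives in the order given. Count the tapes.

11 tapes

Put A1 (266 GB) in tape 1; 134 GB remain.
Put A2 (46 GB) in tape 1; 88 GB remain.
Put A3 (249 GB) in tape 2; 151 GB remain.
Put A4 (260 GB) in tape 3; 140 GB remain.
Put A5 (236 GB) in tape 4; 164 GB remain.
Put A6 (116 GB) in tape 2; 35 GB remain.
Put A7 (39 GB) in tape 1; 49 GB remain.
Put A8 (277 GB) in tape 5; 123 GB remain.
Put A9 (249 GB) in tape 6; 151 GB remain.
Put A10 (272 GB) in tape 7; 128 GB remain.
Put A11 (292 GB) in tape 8; 108 GB remain.
Put A12 (229 GB) in tape 9; 171 GB remain.
Put A13 (211 GB) in tape 10; 189 GB remain.
Put A14 (92 GB) in tape 3; 48 GB remain.
Put A15 (257 GB) in tape 11; 143 GB remain.
Put A16 (97 GB) in tape 4; 67 GB remain.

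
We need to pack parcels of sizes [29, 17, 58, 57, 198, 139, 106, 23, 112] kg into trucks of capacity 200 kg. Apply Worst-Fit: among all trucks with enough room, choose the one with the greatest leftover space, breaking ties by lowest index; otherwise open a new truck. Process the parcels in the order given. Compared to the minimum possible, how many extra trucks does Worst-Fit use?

Worst-Fit: [29,17,58,57] [198] [139] [106,23] [112] → 5 trucks.
Total size 739 kg; any packing needs at least ⌈739/200⌉ = 4 trucks.
An optimal packing achieves that bound: [198] [139,58] [112,57,29] [106,23,17] → 4 trucks.
Excess: 5 − 4 = 1.

1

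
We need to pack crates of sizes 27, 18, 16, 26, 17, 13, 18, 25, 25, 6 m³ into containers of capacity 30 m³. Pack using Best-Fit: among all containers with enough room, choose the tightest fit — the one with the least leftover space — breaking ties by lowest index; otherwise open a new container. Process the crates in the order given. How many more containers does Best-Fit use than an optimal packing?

Best-Fit: [27] [18,6] [16] [26] [17,13] [18] [25] [25] → 8 containers.
8 crates exceed 15 m³ (half the capacity), and no two of those can share a container, so at least 8 containers are needed.
So 8 is already optimal.

0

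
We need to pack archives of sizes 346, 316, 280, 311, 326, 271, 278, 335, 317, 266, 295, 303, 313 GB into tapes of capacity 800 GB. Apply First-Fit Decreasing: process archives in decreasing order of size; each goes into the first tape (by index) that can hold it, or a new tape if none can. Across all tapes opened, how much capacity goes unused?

1643

Sorted descending: 346, 335, 326, 317, 316, 313, 311, 303, 295, 280, 278, 271, 266.
tape 1: place 346 GB, 454 GB left
tape 1: place 335 GB, 119 GB left
tape 2: place 326 GB, 474 GB left
tape 2: place 317 GB, 157 GB left
tape 3: place 316 GB, 484 GB left
tape 3: place 313 GB, 171 GB left
tape 4: place 311 GB, 489 GB left
tape 4: place 303 GB, 186 GB left
tape 5: place 295 GB, 505 GB left
tape 5: place 280 GB, 225 GB left
tape 6: place 278 GB, 522 GB left
tape 6: place 271 GB, 251 GB left
tape 7: place 266 GB, 534 GB left
7 tapes × 800 GB = 5600 GB; used 3957 GB; unused 1643 GB.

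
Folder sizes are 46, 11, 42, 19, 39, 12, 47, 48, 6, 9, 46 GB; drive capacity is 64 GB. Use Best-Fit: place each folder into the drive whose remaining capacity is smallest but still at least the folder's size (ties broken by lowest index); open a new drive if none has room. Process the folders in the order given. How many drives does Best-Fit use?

Put 46 GB in drive 1; 18 GB remain.
Put 11 GB in drive 1; 7 GB remain.
Put 42 GB in drive 2; 22 GB remain.
Put 19 GB in drive 2; 3 GB remain.
Put 39 GB in drive 3; 25 GB remain.
Put 12 GB in drive 3; 13 GB remain.
Put 47 GB in drive 4; 17 GB remain.
Put 48 GB in drive 5; 16 GB remain.
Put 6 GB in drive 1; 1 GB remain.
Put 9 GB in drive 3; 4 GB remain.
Put 46 GB in drive 6; 18 GB remain.
Final drives: [46,11,6] [42,19] [39,12,9] [47] [48] [46].

6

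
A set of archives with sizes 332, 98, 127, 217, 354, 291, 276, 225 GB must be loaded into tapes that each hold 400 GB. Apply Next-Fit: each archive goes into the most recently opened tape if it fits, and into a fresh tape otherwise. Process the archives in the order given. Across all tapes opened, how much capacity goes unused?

332 GB → tape 1 (remaining 68 GB)
98 GB → tape 2 (remaining 302 GB)
127 GB → tape 2 (remaining 175 GB)
217 GB → tape 3 (remaining 183 GB)
354 GB → tape 4 (remaining 46 GB)
291 GB → tape 5 (remaining 109 GB)
276 GB → tape 6 (remaining 124 GB)
225 GB → tape 7 (remaining 175 GB)
7 tapes × 400 GB = 2800 GB; used 1920 GB; unused 880 GB.

880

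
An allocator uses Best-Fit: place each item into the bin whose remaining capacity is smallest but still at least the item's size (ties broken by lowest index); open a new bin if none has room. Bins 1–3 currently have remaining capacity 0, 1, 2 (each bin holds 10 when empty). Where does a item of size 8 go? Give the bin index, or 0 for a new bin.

0

No bin has ≥ 8 free, so a new bin is opened.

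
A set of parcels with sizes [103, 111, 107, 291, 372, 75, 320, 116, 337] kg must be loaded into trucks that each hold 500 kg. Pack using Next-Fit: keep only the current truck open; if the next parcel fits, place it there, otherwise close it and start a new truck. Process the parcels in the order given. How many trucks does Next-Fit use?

5 trucks

Put 103 kg in truck 1; 397 kg remain.
Put 111 kg in truck 1; 286 kg remain.
Put 107 kg in truck 1; 179 kg remain.
Put 291 kg in truck 2; 209 kg remain.
Put 372 kg in truck 3; 128 kg remain.
Put 75 kg in truck 3; 53 kg remain.
Put 320 kg in truck 4; 180 kg remain.
Put 116 kg in truck 4; 64 kg remain.
Put 337 kg in truck 5; 163 kg remain.
Final trucks: [103,111,107] [291] [372,75] [320,116] [337].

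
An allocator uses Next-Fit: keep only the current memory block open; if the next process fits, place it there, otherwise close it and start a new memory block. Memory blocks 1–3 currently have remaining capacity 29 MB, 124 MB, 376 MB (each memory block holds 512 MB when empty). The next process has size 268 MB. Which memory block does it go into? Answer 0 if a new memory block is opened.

3

Next-Fit only looks at memory block 3, which has 376 MB free.
268 MB fits there.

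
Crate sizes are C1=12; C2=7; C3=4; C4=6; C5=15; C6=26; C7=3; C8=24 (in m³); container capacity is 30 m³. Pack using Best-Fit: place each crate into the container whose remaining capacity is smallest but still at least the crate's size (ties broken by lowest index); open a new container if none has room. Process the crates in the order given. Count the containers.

container 1: place C1 (12 m³), 18 m³ left
container 1: place C2 (7 m³), 11 m³ left
container 1: place C3 (4 m³), 7 m³ left
container 1: place C4 (6 m³), 1 m³ left
container 2: place C5 (15 m³), 15 m³ left
container 3: place C6 (26 m³), 4 m³ left
container 3: place C7 (3 m³), 1 m³ left
container 4: place C8 (24 m³), 6 m³ left
Final containers: [12,7,4,6] [15] [26,3] [24].

4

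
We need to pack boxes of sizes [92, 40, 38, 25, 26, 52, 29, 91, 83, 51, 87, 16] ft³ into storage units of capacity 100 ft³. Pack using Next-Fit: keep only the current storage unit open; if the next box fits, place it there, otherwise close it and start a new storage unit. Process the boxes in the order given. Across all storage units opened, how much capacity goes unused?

storage unit 1: place 92 ft³, 8 ft³ left
storage unit 2: place 40 ft³, 60 ft³ left
storage unit 2: place 38 ft³, 22 ft³ left
storage unit 3: place 25 ft³, 75 ft³ left
storage unit 3: place 26 ft³, 49 ft³ left
storage unit 4: place 52 ft³, 48 ft³ left
storage unit 4: place 29 ft³, 19 ft³ left
storage unit 5: place 91 ft³, 9 ft³ left
storage unit 6: place 83 ft³, 17 ft³ left
storage unit 7: place 51 ft³, 49 ft³ left
storage unit 8: place 87 ft³, 13 ft³ left
storage unit 9: place 16 ft³, 84 ft³ left
9 storage units × 100 ft³ = 900 ft³; used 630 ft³; unused 270 ft³.

270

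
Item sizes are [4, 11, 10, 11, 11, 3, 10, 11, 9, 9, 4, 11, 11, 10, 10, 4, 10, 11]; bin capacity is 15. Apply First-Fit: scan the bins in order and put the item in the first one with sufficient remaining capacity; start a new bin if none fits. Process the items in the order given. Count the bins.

14 bins

Put 4 in bin 1; 11 remain.
Put 11 in bin 1; 0 remain.
Put 10 in bin 2; 5 remain.
Put 11 in bin 3; 4 remain.
Put 11 in bin 4; 4 remain.
Put 3 in bin 2; 2 remain.
Put 10 in bin 5; 5 remain.
Put 11 in bin 6; 4 remain.
Put 9 in bin 7; 6 remain.
Put 9 in bin 8; 6 remain.
Put 4 in bin 3; 0 remain.
Put 11 in bin 9; 4 remain.
Put 11 in bin 10; 4 remain.
Put 10 in bin 11; 5 remain.
Put 10 in bin 12; 5 remain.
Put 4 in bin 4; 0 remain.
Put 10 in bin 13; 5 remain.
Put 11 in bin 14; 4 remain.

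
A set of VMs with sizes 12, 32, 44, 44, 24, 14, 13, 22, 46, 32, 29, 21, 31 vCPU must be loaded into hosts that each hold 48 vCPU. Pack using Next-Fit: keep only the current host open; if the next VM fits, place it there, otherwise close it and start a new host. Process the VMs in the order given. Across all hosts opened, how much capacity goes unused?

host 1: place 12 vCPU, 36 vCPU left
host 1: place 32 vCPU, 4 vCPU left
host 2: place 44 vCPU, 4 vCPU left
host 3: place 44 vCPU, 4 vCPU left
host 4: place 24 vCPU, 24 vCPU left
host 4: place 14 vCPU, 10 vCPU left
host 5: place 13 vCPU, 35 vCPU left
host 5: place 22 vCPU, 13 vCPU left
host 6: place 46 vCPU, 2 vCPU left
host 7: place 32 vCPU, 16 vCPU left
host 8: place 29 vCPU, 19 vCPU left
host 9: place 21 vCPU, 27 vCPU left
host 10: place 31 vCPU, 17 vCPU left
10 hosts × 48 vCPU = 480 vCPU; used 364 vCPU; unused 116 vCPU.

116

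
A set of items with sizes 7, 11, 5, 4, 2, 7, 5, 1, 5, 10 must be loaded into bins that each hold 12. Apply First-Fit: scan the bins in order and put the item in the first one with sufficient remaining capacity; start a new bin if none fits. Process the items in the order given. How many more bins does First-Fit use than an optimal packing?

0

First-Fit: [7,5] [11,1] [4,2,5] [7,5] [10] → 5 bins.
Total size 57; any packing needs at least ⌈57/12⌉ = 5 bins.
So 5 is already optimal.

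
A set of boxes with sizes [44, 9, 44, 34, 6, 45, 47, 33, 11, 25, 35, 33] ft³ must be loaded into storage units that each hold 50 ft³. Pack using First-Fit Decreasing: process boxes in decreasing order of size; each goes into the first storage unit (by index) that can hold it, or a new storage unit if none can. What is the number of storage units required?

9

Sorted descending: 47, 45, 44, 44, 35, 34, 33, 33, 25, 11, 9, 6.
47 ft³ → storage unit 1 (remaining 3 ft³)
45 ft³ → storage unit 2 (remaining 5 ft³)
44 ft³ → storage unit 3 (remaining 6 ft³)
44 ft³ → storage unit 4 (remaining 6 ft³)
35 ft³ → storage unit 5 (remaining 15 ft³)
34 ft³ → storage unit 6 (remaining 16 ft³)
33 ft³ → storage unit 7 (remaining 17 ft³)
33 ft³ → storage unit 8 (remaining 17 ft³)
25 ft³ → storage unit 9 (remaining 25 ft³)
11 ft³ → storage unit 5 (remaining 4 ft³)
9 ft³ → storage unit 6 (remaining 7 ft³)
6 ft³ → storage unit 3 (remaining 0 ft³)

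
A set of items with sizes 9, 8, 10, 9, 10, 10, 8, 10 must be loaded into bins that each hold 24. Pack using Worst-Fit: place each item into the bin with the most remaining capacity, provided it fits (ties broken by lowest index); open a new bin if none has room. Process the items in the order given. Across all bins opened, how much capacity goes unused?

22

Put 9 in bin 1; 15 remain.
Put 8 in bin 1; 7 remain.
Put 10 in bin 2; 14 remain.
Put 9 in bin 2; 5 remain.
Put 10 in bin 3; 14 remain.
Put 10 in bin 3; 4 remain.
Put 8 in bin 4; 16 remain.
Put 10 in bin 4; 6 remain.
4 bins × 24 = 96; used 74; unused 22.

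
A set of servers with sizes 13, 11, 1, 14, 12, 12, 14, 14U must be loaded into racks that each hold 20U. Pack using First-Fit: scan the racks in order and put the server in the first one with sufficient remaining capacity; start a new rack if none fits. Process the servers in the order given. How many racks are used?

13U → rack 1 (remaining 7U)
11U → rack 2 (remaining 9U)
1U → rack 1 (remaining 6U)
14U → rack 3 (remaining 6U)
12U → rack 4 (remaining 8U)
12U → rack 5 (remaining 8U)
14U → rack 6 (remaining 6U)
14U → rack 7 (remaining 6U)

7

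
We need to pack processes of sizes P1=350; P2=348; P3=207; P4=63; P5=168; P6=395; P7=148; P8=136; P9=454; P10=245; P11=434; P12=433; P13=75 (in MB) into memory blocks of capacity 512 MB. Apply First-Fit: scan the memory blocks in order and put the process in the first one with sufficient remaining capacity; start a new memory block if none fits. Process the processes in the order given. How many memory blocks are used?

8

P1 (350 MB) → memory block 1 (remaining 162 MB)
P2 (348 MB) → memory block 2 (remaining 164 MB)
P3 (207 MB) → memory block 3 (remaining 305 MB)
P4 (63 MB) → memory block 1 (remaining 99 MB)
P5 (168 MB) → memory block 3 (remaining 137 MB)
P6 (395 MB) → memory block 4 (remaining 117 MB)
P7 (148 MB) → memory block 2 (remaining 16 MB)
P8 (136 MB) → memory block 3 (remaining 1 MB)
P9 (454 MB) → memory block 5 (remaining 58 MB)
P10 (245 MB) → memory block 6 (remaining 267 MB)
P11 (434 MB) → memory block 7 (remaining 78 MB)
P12 (433 MB) → memory block 8 (remaining 79 MB)
P13 (75 MB) → memory block 1 (remaining 24 MB)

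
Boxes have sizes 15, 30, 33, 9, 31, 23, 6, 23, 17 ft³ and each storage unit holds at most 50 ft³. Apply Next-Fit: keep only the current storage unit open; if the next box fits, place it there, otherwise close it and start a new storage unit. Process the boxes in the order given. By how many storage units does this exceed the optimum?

1

Next-Fit: [15,30] [33,9] [31] [23,6] [23,17] → 5 storage units.
Total size 187 ft³; any packing needs at least ⌈187/50⌉ = 4 storage units.
An optimal packing achieves that bound: [33,17] [31,15] [30,9,6] [23,23] → 4 storage units.
Excess: 5 − 4 = 1.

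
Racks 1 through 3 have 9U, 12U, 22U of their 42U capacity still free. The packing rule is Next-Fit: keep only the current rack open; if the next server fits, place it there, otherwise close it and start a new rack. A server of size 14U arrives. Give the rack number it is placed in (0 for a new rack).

Next-Fit only looks at rack 3, which has 22U free.
14U fits there.

3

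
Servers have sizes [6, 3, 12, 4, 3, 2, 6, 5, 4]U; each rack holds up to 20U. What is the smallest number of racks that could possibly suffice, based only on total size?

3 racks

Total size = 6 + 3 + 12 + 4 + 3 + 2 + 6 + 5 + 4 = 45U.
⌈45 / 20⌉ = 3.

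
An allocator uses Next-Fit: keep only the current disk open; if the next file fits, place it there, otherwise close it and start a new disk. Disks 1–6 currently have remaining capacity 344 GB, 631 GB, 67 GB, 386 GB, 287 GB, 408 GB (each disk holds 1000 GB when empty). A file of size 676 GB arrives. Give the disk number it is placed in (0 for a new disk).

0

Next-Fit only looks at disk 6, which has 408 GB free.
676 GB does not fit, so a new disk is opened.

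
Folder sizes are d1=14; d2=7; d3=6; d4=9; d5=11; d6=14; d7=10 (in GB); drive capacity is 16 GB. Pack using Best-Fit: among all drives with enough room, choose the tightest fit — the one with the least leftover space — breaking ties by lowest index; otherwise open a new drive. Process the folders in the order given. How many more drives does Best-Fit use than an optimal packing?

1

Best-Fit: [14] [7,6] [9] [11] [14] [10] → 6 drives.
Total size 71 GB; any packing needs at least ⌈71/16⌉ = 5 drives.
An optimal packing achieves that bound: [14] [14] [11] [10,6] [9,7] → 5 drives.
Excess: 6 − 5 = 1.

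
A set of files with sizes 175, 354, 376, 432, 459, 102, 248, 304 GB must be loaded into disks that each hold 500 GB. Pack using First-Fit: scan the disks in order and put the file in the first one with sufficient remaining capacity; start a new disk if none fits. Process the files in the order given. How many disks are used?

7

Put 175 GB in disk 1; 325 GB remain.
Put 354 GB in disk 2; 146 GB remain.
Put 376 GB in disk 3; 124 GB remain.
Put 432 GB in disk 4; 68 GB remain.
Put 459 GB in disk 5; 41 GB remain.
Put 102 GB in disk 1; 223 GB remain.
Put 248 GB in disk 6; 252 GB remain.
Put 304 GB in disk 7; 196 GB remain.
Final disks: [175,102] [354] [376] [432] [459] [248] [304].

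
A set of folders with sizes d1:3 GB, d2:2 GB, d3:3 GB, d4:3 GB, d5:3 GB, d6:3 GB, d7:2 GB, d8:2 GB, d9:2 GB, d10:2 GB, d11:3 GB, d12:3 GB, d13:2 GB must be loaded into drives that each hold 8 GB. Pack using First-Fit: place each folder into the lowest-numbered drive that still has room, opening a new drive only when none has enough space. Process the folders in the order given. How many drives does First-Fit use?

5

d1 (3 GB) → drive 1 (remaining 5 GB)
d2 (2 GB) → drive 1 (remaining 3 GB)
d3 (3 GB) → drive 1 (remaining 0 GB)
d4 (3 GB) → drive 2 (remaining 5 GB)
d5 (3 GB) → drive 2 (remaining 2 GB)
d6 (3 GB) → drive 3 (remaining 5 GB)
d7 (2 GB) → drive 2 (remaining 0 GB)
d8 (2 GB) → drive 3 (remaining 3 GB)
d9 (2 GB) → drive 3 (remaining 1 GB)
d10 (2 GB) → drive 4 (remaining 6 GB)
d11 (3 GB) → drive 4 (remaining 3 GB)
d12 (3 GB) → drive 4 (remaining 0 GB)
d13 (2 GB) → drive 5 (remaining 6 GB)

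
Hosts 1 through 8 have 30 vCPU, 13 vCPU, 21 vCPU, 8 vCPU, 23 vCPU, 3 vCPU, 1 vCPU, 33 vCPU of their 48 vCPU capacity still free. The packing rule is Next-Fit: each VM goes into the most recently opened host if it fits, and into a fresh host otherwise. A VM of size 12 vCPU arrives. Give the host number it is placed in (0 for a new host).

Next-Fit only looks at host 8, which has 33 vCPU free.
12 vCPU fits there.

8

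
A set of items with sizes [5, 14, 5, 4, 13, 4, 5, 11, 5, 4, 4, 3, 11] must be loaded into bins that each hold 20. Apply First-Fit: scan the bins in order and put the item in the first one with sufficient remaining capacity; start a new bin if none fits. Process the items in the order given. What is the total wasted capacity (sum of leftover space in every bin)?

12

Put 5 in bin 1; 15 remain.
Put 14 in bin 1; 1 remain.
Put 5 in bin 2; 15 remain.
Put 4 in bin 2; 11 remain.
Put 13 in bin 3; 7 remain.
Put 4 in bin 2; 7 remain.
Put 5 in bin 2; 2 remain.
Put 11 in bin 4; 9 remain.
Put 5 in bin 3; 2 remain.
Put 4 in bin 4; 5 remain.
Put 4 in bin 4; 1 remain.
Put 3 in bin 5; 17 remain.
Put 11 in bin 5; 6 remain.
5 bins × 20 = 100; used 88; unused 12.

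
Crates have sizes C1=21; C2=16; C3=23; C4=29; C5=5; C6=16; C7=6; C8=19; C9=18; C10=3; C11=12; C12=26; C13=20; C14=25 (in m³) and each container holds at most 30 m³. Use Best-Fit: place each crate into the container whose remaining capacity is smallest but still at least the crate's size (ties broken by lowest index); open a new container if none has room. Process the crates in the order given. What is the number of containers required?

10 containers

C1 (21 m³) → container 1 (remaining 9 m³)
C2 (16 m³) → container 2 (remaining 14 m³)
C3 (23 m³) → container 3 (remaining 7 m³)
C4 (29 m³) → container 4 (remaining 1 m³)
C5 (5 m³) → container 3 (remaining 2 m³)
C6 (16 m³) → container 5 (remaining 14 m³)
C7 (6 m³) → container 1 (remaining 3 m³)
C8 (19 m³) → container 6 (remaining 11 m³)
C9 (18 m³) → container 7 (remaining 12 m³)
C10 (3 m³) → container 1 (remaining 0 m³)
C11 (12 m³) → container 7 (remaining 0 m³)
C12 (26 m³) → container 8 (remaining 4 m³)
C13 (20 m³) → container 9 (remaining 10 m³)
C14 (25 m³) → container 10 (remaining 5 m³)
Final containers: [21,6,3] [16] [23,5] [29] [16] [19] [18,12] [26] [20] [25].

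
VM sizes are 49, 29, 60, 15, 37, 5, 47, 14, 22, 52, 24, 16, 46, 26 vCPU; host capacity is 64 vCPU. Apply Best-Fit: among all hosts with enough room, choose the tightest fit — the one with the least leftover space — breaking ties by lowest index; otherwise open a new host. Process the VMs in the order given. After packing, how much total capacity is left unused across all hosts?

70

49 vCPU → host 1 (remaining 15 vCPU)
29 vCPU → host 2 (remaining 35 vCPU)
60 vCPU → host 3 (remaining 4 vCPU)
15 vCPU → host 1 (remaining 0 vCPU)
37 vCPU → host 4 (remaining 27 vCPU)
5 vCPU → host 4 (remaining 22 vCPU)
47 vCPU → host 5 (remaining 17 vCPU)
14 vCPU → host 5 (remaining 3 vCPU)
22 vCPU → host 4 (remaining 0 vCPU)
52 vCPU → host 6 (remaining 12 vCPU)
24 vCPU → host 2 (remaining 11 vCPU)
16 vCPU → host 7 (remaining 48 vCPU)
46 vCPU → host 7 (remaining 2 vCPU)
26 vCPU → host 8 (remaining 38 vCPU)
8 hosts × 64 vCPU = 512 vCPU; used 442 vCPU; unused 70 vCPU.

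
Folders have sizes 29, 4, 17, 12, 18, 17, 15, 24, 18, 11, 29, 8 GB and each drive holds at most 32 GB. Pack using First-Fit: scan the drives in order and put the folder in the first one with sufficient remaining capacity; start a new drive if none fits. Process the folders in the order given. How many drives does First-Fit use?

Put 29 GB in drive 1; 3 GB remain.
Put 4 GB in drive 2; 28 GB remain.
Put 17 GB in drive 2; 11 GB remain.
Put 12 GB in drive 3; 20 GB remain.
Put 18 GB in drive 3; 2 GB remain.
Put 17 GB in drive 4; 15 GB remain.
Put 15 GB in drive 4; 0 GB remain.
Put 24 GB in drive 5; 8 GB remain.
Put 18 GB in drive 6; 14 GB remain.
Put 11 GB in drive 2; 0 GB remain.
Put 29 GB in drive 7; 3 GB remain.
Put 8 GB in drive 5; 0 GB remain.
Final drives: [29] [4,17,11] [12,18] [17,15] [24,8] [18] [29].

7 drives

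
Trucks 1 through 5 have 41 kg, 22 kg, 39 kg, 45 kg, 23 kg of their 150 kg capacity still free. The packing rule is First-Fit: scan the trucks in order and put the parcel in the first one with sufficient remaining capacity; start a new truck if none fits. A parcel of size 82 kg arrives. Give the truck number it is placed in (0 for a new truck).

No truck has ≥ 82 kg free, so a new truck is opened.

0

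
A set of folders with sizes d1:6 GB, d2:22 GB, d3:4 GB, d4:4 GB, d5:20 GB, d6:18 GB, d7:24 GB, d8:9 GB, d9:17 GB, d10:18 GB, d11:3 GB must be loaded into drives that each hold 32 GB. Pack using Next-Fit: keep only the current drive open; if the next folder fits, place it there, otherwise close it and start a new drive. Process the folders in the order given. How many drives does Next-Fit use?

6 drives

drive 1: place d1 (6 GB), 26 GB left
drive 1: place d2 (22 GB), 4 GB left
drive 1: place d3 (4 GB), 0 GB left
drive 2: place d4 (4 GB), 28 GB left
drive 2: place d5 (20 GB), 8 GB left
drive 3: place d6 (18 GB), 14 GB left
drive 4: place d7 (24 GB), 8 GB left
drive 5: place d8 (9 GB), 23 GB left
drive 5: place d9 (17 GB), 6 GB left
drive 6: place d10 (18 GB), 14 GB left
drive 6: place d11 (3 GB), 11 GB left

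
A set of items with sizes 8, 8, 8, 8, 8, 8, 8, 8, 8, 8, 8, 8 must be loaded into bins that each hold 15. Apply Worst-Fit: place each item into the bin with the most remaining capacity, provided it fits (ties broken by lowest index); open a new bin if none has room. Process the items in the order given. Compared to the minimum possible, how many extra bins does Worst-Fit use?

0

Worst-Fit: [8] [8] [8] [8] [8] [8] [8] [8] [8] [8] [8] [8] → 12 bins.
12 items exceed 7.5 (half the capacity), and no two of those can share a bin, so at least 12 bins are needed.
So 12 is already optimal.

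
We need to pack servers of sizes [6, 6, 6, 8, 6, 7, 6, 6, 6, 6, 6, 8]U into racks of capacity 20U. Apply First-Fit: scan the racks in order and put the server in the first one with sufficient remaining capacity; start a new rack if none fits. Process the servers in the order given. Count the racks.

rack 1: place 6U, 14U left
rack 1: place 6U, 8U left
rack 1: place 6U, 2U left
rack 2: place 8U, 12U left
rack 2: place 6U, 6U left
rack 3: place 7U, 13U left
rack 2: place 6U, 0U left
rack 3: place 6U, 7U left
rack 3: place 6U, 1U left
rack 4: place 6U, 14U left
rack 4: place 6U, 8U left
rack 4: place 8U, 0U left
Final racks: [6,6,6] [8,6,6] [7,6,6] [6,6,8].

4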